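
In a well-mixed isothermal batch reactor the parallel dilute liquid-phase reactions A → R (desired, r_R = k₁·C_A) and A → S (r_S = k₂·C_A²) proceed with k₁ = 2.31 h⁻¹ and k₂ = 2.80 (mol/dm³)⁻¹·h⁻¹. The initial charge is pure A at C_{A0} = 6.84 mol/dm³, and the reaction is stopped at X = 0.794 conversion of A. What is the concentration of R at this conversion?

1.02 mol/dm³

C_A = C_{A0}(1−X) = 1.409 mol/dm³.
Along a PFR/batch, dC_R/dC_A = −r_R/(r_R+r_S) = −k₁/(k₁+k₂·C_A).
Integrating from C_{A0} to C_A: C_R = (2.31/2.80)·ln[(2.31+2.80·6.84)/(2.31+2.80·1.41)] = 0.8250·ln(21.46/6.255) = 1.017 mol/dm³.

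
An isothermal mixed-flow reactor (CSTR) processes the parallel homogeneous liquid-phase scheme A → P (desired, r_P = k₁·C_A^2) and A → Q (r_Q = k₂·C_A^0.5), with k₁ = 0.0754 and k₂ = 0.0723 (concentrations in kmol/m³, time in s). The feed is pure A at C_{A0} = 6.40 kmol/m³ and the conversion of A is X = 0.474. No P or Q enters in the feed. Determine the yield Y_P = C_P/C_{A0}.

Exit C_A = C_{A0}(1−X) = 6.40×0.526 = 3.366 kmol/m³.
A CSTR operates uniformly at the exit composition, giving r_P = 0.8545 and r_Q = 0.1327 (each k·C_A^n at C_A = 3.366).
Fraction of consumed A going to P: r_P/(r_P+r_Q) = 0.8656.
C_P = 0.8656·C_{A0}·X = 0.8656×6.40×0.474 = 2.63 kmol/m³; Y_P = C_P/C_{A0} = 0.410.

0.410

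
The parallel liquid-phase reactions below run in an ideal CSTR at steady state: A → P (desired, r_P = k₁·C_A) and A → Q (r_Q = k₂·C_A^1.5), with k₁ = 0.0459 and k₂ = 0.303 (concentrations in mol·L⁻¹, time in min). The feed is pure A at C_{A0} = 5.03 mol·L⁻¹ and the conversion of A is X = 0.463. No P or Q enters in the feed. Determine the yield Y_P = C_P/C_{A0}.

Exit C_A = C_{A0}(1−X) = 5.03×0.537 = 2.701 mol·L⁻¹.
In a CSTR the entire volume is at exit conditions, so r_P = 0.0459×2.701 = 0.1240 and r_Q = 0.303×2.701^1.5 = 1.345.
Fraction of consumed A going to P: r_P/(r_P+r_Q) = 0.08439.
C_P = 0.08439·C_{A0}·X = 0.08439×5.03×0.463 = 0.197 mol·L⁻¹; Y_P = C_P/C_{A0} = 0.0391.

0.0391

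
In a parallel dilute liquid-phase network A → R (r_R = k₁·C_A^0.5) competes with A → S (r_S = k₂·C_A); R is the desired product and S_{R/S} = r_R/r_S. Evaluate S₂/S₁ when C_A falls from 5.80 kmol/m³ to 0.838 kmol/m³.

2.63

S_{R/S} = (k₁/k₂)·C_A^-0.5, so S₂/S₁ = (C_{A,2}/C_{A,1})^-0.5.
= (0.838/5.80)^(-0.5) = (0.1445)^(-0.5) = 2.63.
Selectivity toward R rises as C_A falls — low-concentration operation is favoured.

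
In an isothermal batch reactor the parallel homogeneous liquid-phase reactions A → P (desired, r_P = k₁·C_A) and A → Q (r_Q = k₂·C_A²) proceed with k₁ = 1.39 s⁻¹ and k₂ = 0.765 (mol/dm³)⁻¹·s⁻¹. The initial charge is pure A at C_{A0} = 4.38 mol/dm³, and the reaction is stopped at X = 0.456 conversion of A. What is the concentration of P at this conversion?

0.707 mol/dm³

C_A = C_{A0}(1−X) = 2.383 mol/dm³.
Along a PFR/batch, dC_P/dC_A = −r_P/(r_P+r_Q) = −k₁/(k₁+k₂·C_A).
Integrating from C_{A0} to C_A: C_P = (1.39/0.765)·ln[(1.39+0.765·4.38)/(1.39+0.765·2.38)] = 1.817·ln(4.741/3.213) = 0.7069 mol/dm³.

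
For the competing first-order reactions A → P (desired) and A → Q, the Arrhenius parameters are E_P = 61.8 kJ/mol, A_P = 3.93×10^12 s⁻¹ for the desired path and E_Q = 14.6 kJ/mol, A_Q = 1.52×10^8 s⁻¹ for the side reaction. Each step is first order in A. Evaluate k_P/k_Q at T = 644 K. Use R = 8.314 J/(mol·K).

3.84

With equal orders, S_{P/Q} = k_P/k_Q = (A_P/A_Q)·exp[(E_Q−E_P)/(RT)].
(E_Q−E_P)/(RT) = (14.6−61.8)×10³/(8.314×644) = -47200/5354 = -8.815.
k_P/k_Q = (3.93×10^12/1.52×10^8)·exp(-8.815) = 25855 × 1.484×10^-4 = 3.84.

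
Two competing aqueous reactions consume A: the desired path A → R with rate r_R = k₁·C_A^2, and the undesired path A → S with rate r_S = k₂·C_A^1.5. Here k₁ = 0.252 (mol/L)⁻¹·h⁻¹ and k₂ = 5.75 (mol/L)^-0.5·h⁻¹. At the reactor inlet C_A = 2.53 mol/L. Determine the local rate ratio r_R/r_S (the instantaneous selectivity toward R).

0.0697

S_{R/S} = r_R/r_S = (k₁·C_A^2)/(k₂·C_A^1.5) = (k₁/k₂)·C_A^0.5.
= (0.252×2.530^2) / (5.75×2.530^1.5) = 1.613/23.14 = 0.0697.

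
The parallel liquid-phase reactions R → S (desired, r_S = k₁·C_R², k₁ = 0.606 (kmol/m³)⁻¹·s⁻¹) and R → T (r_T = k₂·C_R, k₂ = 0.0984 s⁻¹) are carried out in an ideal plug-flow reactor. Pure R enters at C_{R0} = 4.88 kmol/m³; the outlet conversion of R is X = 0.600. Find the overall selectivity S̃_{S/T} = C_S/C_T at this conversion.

19.7

C_R = C_{R0}(1−X) = 1.952 kmol/m³.
Along a PFR/batch, dC_T/dC_R = −r_T/(r_S+r_T) = −k₂/(k₂+k₁·C_R).
Integrating from C_{R0} to C_R: C_T = (0.0984/0.606)·ln[(0.0984+0.606·4.88)/(0.0984+0.606·1.95)] = 0.1624·ln(3.056/1.281) = 0.1411 kmol/m³.
Then C_S = (C_{R0}−C_R) − C_T = 2.928 − 0.1411 = 2.787 kmol/m³.
S̃_{S/T} = C_S/C_T = 2.787/0.1411 = 19.7.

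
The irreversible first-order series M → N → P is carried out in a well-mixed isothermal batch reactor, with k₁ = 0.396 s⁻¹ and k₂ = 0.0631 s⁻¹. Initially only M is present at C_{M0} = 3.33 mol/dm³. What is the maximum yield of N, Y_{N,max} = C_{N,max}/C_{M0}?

At the optimum, C_{N,max}/C_{M0} = (k₁/k₂)^[k₂/(k₂−k₁)].
= (0.396/0.0631)^(0.0631/(0.0631−0.396)) = (6.276)^(-0.1895) = 0.7060.

0.706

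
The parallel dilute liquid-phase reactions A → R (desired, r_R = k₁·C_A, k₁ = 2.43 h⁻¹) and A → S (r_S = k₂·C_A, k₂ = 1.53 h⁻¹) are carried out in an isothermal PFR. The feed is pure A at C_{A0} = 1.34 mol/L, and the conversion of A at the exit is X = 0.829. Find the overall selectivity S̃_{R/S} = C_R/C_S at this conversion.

1.59

C_A = C_{A0}(1−X) = 0.2291 mol/L.
Both paths are first order in A, so the instantaneous fraction to R is constant: dC_R/d(−C_A) = k₁/(k₁+k₂) = 0.6136.
C_R = 0.6136·(C_{A0}−C_A) = 0.6136×1.111 = 0.682 mol/L.
C_S = (C_{A0}−C_A)−C_R = 0.4292 mol/L; S̃_{R/S} = 0.6817/0.4292 = 1.59.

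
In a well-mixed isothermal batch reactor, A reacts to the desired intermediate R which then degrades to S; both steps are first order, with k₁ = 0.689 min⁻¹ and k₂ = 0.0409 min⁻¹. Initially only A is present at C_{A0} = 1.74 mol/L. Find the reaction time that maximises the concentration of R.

For first-order series the maximum of C_R occurs at t_opt = ln(k₂/k₁)/(k₂−k₁).
= ln(0.0409/0.689)/(0.0409−0.689) = ln(0.05936)/-0.6481 = -2.824/-0.6481 = 4.36 min.

4.36 min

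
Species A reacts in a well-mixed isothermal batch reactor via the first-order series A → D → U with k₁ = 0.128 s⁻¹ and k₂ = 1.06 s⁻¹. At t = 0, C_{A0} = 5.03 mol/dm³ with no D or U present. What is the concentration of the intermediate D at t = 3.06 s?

0.440 mol/dm³

The intermediate concentration in a first-order A→B→C sequence is C_D = k₁C_{A0}(e^(−k₁t) − e^(−k₂t))/(k₂−k₁).
e^(−k₁t) = e^(−0.128×3.06) = e^(−0.3917) = 0.6759; e^(−k₂t) = e^(−3.244) = 0.03902.
C_D = 0.128×5.03/(1.06−0.128) × (0.6759−0.03902) = 0.6908×0.6369 = 0.4400 mol/dm³.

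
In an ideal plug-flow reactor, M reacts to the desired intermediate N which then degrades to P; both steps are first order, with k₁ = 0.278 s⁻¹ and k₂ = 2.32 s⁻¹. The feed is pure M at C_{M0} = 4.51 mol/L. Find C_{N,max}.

0.405 mol/L

At the optimum, C_{N,max}/C_{M0} = (k₁/k₂)^[k₂/(k₂−k₁)].
= (0.278/2.32)^(2.32/(2.32−0.278)) = (0.1198)^(1.136) = 0.08977.
C_{N,max} = 0.08977×4.51 = 0.405 mol/L.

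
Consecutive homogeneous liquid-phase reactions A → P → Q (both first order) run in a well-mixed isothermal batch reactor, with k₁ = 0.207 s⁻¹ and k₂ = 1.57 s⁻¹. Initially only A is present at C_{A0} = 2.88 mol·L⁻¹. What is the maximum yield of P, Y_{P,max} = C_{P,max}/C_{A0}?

For a first-order series the maximum intermediate yield is C_{P,max}/C_{A0} = (k₁/k₂)^[k₂/(k₂−k₁)].
= (0.207/1.57)^(1.57/(1.57−0.207)) = (0.1318)^(1.152) = 0.09692.

0.0969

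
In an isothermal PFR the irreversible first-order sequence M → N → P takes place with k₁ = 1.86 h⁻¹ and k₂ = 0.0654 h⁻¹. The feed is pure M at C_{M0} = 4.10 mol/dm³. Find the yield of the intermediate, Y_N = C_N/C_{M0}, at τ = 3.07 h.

0.844

Solving the coupled first-order balances gives C_N(τ) = [k₁/(k₂−k₁)]·C_{M0}·(e^(−k₁τ) − e^(−k₂τ)).
e^(−k₁τ) = e^(−1.86×3.07) = e^(−5.710) = 0.003312; e^(−k₂τ) = e^(−0.2008) = 0.8181.
C_N = 1.86×4.10/(0.0654−1.86) × (0.003312−0.8181) = (-4.249)×(-0.8148) = 3.462 mol/dm³.
Y_N = C_N/C_{M0} = 3.462/4.10 = 0.844.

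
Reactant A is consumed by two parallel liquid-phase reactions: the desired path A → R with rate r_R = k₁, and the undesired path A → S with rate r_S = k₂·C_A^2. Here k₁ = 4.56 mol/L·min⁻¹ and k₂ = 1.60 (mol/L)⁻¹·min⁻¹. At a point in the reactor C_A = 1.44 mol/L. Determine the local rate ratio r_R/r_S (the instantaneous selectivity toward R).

1.37

S_{R/S} = r_R/r_S = (k₁)/(k₂·C_A^2) = (k₁/k₂)·C_A^-2.
= (4.56) / (1.60×1.440^2) = 4.560/3.318 = 1.37.
The undesired path is higher order in A, so low C_A (CSTR or dilute feed) favours R.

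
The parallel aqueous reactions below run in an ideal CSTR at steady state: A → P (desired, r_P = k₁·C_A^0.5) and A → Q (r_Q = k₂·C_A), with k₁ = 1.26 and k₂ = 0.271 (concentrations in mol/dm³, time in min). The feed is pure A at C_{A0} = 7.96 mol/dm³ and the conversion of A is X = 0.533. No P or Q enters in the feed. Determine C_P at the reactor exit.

Exit C_A = C_{A0}(1−X) = 7.96×0.467 = 3.717 mol/dm³.
In a CSTR the entire volume is at exit conditions, so r_P = 1.26×3.717^0.5 = 2.429 and r_Q = 0.271×3.717 = 1.007.
Fraction of consumed A going to P: r_P/(r_P+r_Q) = 0.7069.
C_P = 0.7069·C_{A0}·X = 0.7069×7.96×0.533 = 3.00 mol/dm³.

3.00 mol/dm³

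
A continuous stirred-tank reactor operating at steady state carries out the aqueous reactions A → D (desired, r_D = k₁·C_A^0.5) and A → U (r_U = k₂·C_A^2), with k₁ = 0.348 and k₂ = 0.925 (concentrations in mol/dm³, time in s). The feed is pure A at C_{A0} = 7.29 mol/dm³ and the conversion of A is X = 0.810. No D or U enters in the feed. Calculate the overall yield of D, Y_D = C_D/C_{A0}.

0.152

Exit C_A = C_{A0}(1−X) = 7.29×0.190 = 1.385 mol/dm³.
A CSTR operates uniformly at the exit composition, giving r_D = 0.4096 and r_U = 1.775 (each k·C_A^n at C_A = 1.385).
Fraction of consumed A going to D: r_D/(r_D+r_U) = 0.1875.
C_D = 0.1875·C_{A0}·X = 0.1875×7.29×0.810 = 1.11 mol/dm³; Y_D = C_D/C_{A0} = 0.152.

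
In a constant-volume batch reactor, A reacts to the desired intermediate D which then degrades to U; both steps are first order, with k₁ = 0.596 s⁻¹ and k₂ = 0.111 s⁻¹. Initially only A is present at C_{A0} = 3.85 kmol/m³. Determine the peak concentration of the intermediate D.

2.62 kmol/m³

Evaluating C_D at t_opt = ln(k₂/k₁)/(k₂−k₁) gives C_{D,max}/C_{A0} = (k₁/k₂)^[k₂/(k₂−k₁)].
= (0.596/0.111)^(0.111/(0.111−0.596)) = (5.369)^(-0.2289) = 0.6807.
C_{D,max} = 0.6807×3.85 = 2.62 kmol/m³.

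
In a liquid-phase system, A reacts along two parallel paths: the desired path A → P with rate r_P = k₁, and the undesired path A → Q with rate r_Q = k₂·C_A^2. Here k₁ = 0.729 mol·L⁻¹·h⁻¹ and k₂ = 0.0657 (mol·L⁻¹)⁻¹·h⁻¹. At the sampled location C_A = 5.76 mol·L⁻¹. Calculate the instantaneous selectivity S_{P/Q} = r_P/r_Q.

S_{P/Q} = r_P/r_Q = (k₁)/(k₂·C_A^2) = (k₁/k₂)·C_A^-2.
= (0.729) / (0.0657×5.760^2) = 0.7290/2.180 = 0.334.
The undesired path is higher order in A, so low C_A (CSTR or dilute feed) favours P.

0.334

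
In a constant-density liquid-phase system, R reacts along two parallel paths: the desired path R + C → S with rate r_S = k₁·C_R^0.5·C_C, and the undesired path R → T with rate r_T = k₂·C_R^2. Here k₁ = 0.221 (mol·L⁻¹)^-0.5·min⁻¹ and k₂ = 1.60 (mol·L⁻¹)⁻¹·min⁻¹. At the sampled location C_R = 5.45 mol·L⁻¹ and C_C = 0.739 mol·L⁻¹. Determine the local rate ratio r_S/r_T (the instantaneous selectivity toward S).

0.00802

S_{S/T} = r_S/r_T = (k₁·C_R^0.5·C_C)/(k₂·C_R^2) = (k₁/k₂)·C_R^-1.5·C_C.
= (0.221×5.450^0.5×0.7390) / (1.60×5.450^2) = 0.3813/47.52 = 0.00802.
The undesired path is higher order in R, so low C_R (CSTR or dilute feed) favours S.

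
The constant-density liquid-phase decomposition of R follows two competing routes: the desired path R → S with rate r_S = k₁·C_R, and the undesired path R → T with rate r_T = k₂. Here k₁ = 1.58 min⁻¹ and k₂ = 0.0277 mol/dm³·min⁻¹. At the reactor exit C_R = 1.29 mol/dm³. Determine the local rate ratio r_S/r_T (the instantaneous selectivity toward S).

S_{S/T} = r_S/r_T = (k₁·C_R)/(k₂) = (k₁/k₂)·C_R.
= (1.58×1.290) / (0.0277) = 2.038/0.02770 = 73.6.
Since the desired path is higher order in R, keeping C_R high (PFR or concentrated feed) favours S.

73.6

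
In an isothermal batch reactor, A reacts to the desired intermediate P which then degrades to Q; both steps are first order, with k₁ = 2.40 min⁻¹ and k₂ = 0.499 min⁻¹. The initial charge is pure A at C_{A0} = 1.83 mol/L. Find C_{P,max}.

Evaluating C_P at t_opt = ln(k₂/k₁)/(k₂−k₁) gives C_{P,max}/C_{A0} = (k₁/k₂)^[k₂/(k₂−k₁)].
= (2.40/0.499)^(0.499/(0.499−2.40)) = (4.810)^(-0.2625) = 0.6621.
C_{P,max} = 0.6621×1.83 = 1.21 mol/L.

1.21 mol/L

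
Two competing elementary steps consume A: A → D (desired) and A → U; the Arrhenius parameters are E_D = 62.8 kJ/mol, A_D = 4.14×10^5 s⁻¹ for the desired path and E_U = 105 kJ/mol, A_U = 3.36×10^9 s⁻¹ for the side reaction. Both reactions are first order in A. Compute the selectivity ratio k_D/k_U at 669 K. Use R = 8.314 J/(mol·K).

0.243

With equal orders, S_{D/U} = k_D/k_U = (A_D/A_U)·exp[(E_U−E_D)/(RT)].
(E_U−E_D)/(RT) = (105−62.8)×10³/(8.314×669) = 42200/5562 = 7.587.
k_D/k_U = (4.14×10^5/3.36×10^9)·exp(7.587) = 1.232×10^-4 × 1973 = 0.243.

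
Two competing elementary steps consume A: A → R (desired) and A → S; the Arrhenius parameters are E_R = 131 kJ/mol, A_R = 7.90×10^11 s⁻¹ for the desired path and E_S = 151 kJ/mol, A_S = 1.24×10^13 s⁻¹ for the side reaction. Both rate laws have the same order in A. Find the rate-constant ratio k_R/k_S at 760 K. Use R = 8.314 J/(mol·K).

1.51

k_R/k_S = (A_R/A_S)·exp[−(E_R−E_S)/(RT)] = (A_R/A_S)·exp[(E_S−E_R)/(RT)].
(E_S−E_R)/(RT) = (151−131)×10³/(8.314×760) = 20000/6319 = 3.165.
k_R/k_S = (7.90×10^11/1.24×10^13)·exp(3.165) = 0.06371 × 23.69 = 1.51.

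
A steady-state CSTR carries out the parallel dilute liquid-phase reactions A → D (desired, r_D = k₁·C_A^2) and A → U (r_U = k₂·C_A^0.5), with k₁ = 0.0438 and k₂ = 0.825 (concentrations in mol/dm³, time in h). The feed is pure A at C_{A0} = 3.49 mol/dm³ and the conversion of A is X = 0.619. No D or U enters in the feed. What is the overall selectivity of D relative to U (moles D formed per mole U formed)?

0.0814

Exit C_A = C_{A0}(1−X) = 3.49×0.381 = 1.330 mol/dm³.
A CSTR operates uniformly at the exit composition, giving r_D = 0.07744 and r_U = 0.9513 (each k·C_A^n at C_A = 1.330).
Overall selectivity = C_D/C_U = r_Dτ/(r_Uτ) = r_D/r_U = 0.0814.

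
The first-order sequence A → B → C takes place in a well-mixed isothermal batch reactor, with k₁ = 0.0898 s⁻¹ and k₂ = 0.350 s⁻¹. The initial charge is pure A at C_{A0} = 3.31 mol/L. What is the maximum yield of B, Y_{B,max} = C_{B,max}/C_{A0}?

0.160

For a first-order series the maximum intermediate yield is C_{B,max}/C_{A0} = (k₁/k₂)^[k₂/(k₂−k₁)].
= (0.0898/0.350)^(0.350/(0.350−0.0898)) = (0.2566)^(1.345) = 0.1604.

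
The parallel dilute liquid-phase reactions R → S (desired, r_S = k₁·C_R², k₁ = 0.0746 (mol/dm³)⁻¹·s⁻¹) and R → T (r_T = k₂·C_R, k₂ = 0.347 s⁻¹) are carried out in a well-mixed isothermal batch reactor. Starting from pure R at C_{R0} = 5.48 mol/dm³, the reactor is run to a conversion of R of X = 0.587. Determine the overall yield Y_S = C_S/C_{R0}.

0.263

C_R = C_{R0}(1−X) = 2.263 mol/dm³.
Along a PFR/batch, dC_T/dC_R = −r_T/(r_S+r_T) = −k₂/(k₂+k₁·C_R).
Integrating from C_{R0} to C_R: C_T = (0.347/0.0746)·ln[(0.347+0.0746·5.48)/(0.347+0.0746·2.26)] = 4.651·ln(0.7558/0.5158) = 1.777 mol/dm³.
Then C_S = (C_{R0}−C_R) − C_T = 3.217 − 1.777 = 1.440 mol/dm³.
Y_S = C_S/C_{R0} = 1.440/5.48 = 0.263.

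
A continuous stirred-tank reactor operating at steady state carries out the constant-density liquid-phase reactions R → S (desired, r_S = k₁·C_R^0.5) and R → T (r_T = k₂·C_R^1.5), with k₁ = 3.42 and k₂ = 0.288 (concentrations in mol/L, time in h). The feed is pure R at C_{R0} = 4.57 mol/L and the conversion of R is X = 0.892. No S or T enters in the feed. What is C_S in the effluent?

Exit C_R = C_{R0}(1−X) = 4.57×0.108 = 0.4936 mol/L.
In a CSTR the entire volume is at exit conditions, so r_S = 3.42×0.4936^0.5 = 2.403 and r_T = 0.288×0.4936^1.5 = 0.09986.
Fraction of consumed R going to S: r_S/(r_S+r_T) = 0.9601.
C_S = 0.9601·C_{R0}·X = 0.9601×4.57×0.892 = 3.91 mol/L.

3.91 mol/L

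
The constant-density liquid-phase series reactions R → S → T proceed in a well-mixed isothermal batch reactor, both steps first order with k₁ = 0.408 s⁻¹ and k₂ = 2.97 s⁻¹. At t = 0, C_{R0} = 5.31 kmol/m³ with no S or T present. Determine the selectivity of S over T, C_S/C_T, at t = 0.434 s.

Solving the coupled first-order balances gives C_S(t) = [k₁/(k₂−k₁)]·C_{R0}·(e^(−k₁t) − e^(−k₂t)).
e^(−k₁t) = e^(−0.408×0.434) = e^(−0.1771) = 0.8377; e^(−k₂t) = e^(−1.289) = 0.2756.
C_S = 0.408×5.31/(2.97−0.408) × (0.8377−0.2756) = 0.8456×0.5622 = 0.4754 kmol/m³.
C_R = C_{R0}e^(−k₁t) = 4.448 kmol/m³, so C_T = C_{R0}−C_R−C_S = 0.3863 kmol/m³; C_S/C_T = 1.23.

1.23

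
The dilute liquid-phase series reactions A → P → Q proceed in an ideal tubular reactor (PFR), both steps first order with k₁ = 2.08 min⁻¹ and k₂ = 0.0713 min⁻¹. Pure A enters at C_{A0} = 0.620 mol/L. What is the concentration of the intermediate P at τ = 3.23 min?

For first-order series with pure A initially, C_P(τ) = k₁C_{A0}/(k₂−k₁)·(e^(−k₁τ) − e^(−k₂τ)).
e^(−k₁τ) = e^(−2.08×3.23) = e^(−6.718) = 0.001208; e^(−k₂τ) = e^(−0.2303) = 0.7943.
C_P = 2.08×0.620/(0.0713−2.08) × (0.001208−0.7943) = (-0.6420)×(-0.7931) = 0.5092 mol/L.

0.509 mol/L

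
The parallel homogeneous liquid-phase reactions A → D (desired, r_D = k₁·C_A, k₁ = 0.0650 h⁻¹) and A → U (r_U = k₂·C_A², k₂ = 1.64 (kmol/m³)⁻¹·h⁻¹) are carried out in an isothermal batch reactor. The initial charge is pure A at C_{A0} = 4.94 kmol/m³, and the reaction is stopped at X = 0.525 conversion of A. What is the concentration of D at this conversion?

0.0292 kmol/m³

C_A = C_{A0}(1−X) = 2.347 kmol/m³.
Along a PFR/batch, dC_D/dC_A = −r_D/(r_D+r_U) = −k₁/(k₁+k₂·C_A).
Integrating from C_{A0} to C_A: C_D = (0.0650/1.64)·ln[(0.0650+1.64·4.94)/(0.0650+1.64·2.35)] = 0.03963·ln(8.167/3.913) = 0.02916 kmol/m³.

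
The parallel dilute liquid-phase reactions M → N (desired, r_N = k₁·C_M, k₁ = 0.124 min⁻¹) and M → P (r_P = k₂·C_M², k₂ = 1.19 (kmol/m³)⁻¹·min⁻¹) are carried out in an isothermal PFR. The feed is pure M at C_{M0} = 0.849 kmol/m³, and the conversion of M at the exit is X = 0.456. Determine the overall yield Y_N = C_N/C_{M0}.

0.0640

C_M = C_{M0}(1−X) = 0.4619 kmol/m³.
Along a PFR/batch, dC_N/dC_M = −r_N/(r_N+r_P) = −k₁/(k₁+k₂·C_M).
Integrating from C_{M0} to C_M: C_N = (0.124/1.19)·ln[(0.124+1.19·0.849)/(0.124+1.19·0.462)] = 0.1042·ln(1.134/0.6736) = 0.05430 kmol/m³.
Y_N = C_N/C_{M0} = 0.05430/0.849 = 0.0640.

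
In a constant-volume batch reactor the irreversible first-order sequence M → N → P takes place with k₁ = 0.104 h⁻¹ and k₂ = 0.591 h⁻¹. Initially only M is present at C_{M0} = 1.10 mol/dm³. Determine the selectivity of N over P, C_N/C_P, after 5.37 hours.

Solving the coupled first-order balances gives C_N(t) = [k₁/(k₂−k₁)]·C_{M0}·(e^(−k₁t) − e^(−k₂t)).
e^(−k₁t) = e^(−0.104×5.37) = e^(−0.5585) = 0.5721; e^(−k₂t) = e^(−3.174) = 0.04185.
C_N = 0.104×1.10/(0.591−0.104) × (0.5721−0.04185) = 0.2349×0.5302 = 0.1246 mol/dm³.
C_M = C_{M0}e^(−k₁t) = 0.6293 mol/dm³, so C_P = C_{M0}−C_M−C_N = 0.3462 mol/dm³; C_N/C_P = 0.360.

0.360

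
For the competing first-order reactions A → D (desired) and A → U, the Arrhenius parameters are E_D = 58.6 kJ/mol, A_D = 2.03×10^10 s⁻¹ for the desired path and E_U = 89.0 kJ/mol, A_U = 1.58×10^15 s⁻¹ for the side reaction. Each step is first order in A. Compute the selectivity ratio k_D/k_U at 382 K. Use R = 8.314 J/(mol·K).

With equal orders, S_{D/U} = k_D/k_U = (A_D/A_U)·exp[(E_U−E_D)/(RT)].
(E_U−E_D)/(RT) = (89.0−58.6)×10³/(8.314×382) = 30400/3176 = 9.572.
k_D/k_U = (2.03×10^10/1.58×10^15)·exp(9.572) = 1.285×10^-5 × 14356 = 0.184.

0.184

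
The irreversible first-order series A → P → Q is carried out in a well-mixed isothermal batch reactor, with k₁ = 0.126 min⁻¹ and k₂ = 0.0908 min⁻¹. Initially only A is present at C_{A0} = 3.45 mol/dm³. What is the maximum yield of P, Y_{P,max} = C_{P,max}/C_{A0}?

At the optimum, C_{P,max}/C_{A0} = (k₁/k₂)^[k₂/(k₂−k₁)].
= (0.126/0.0908)^(0.0908/(0.0908−0.126)) = (1.388)^(-2.580) = 0.4295.

0.430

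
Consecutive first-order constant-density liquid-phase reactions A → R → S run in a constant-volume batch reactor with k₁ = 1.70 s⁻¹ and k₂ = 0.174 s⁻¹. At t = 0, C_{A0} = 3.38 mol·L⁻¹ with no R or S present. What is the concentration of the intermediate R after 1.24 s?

For first-order series with pure A initially, C_R(t) = k₁C_{A0}/(k₂−k₁)·(e^(−k₁t) − e^(−k₂t)).
e^(−k₁t) = e^(−1.70×1.24) = e^(−2.108) = 0.1215; e^(−k₂t) = e^(−0.2158) = 0.8059.
C_R = 1.70×3.38/(0.174−1.70) × (0.1215−0.8059) = (-3.765)×(-0.6844) = 2.577 mol·L⁻¹.

2.58 mol·L⁻¹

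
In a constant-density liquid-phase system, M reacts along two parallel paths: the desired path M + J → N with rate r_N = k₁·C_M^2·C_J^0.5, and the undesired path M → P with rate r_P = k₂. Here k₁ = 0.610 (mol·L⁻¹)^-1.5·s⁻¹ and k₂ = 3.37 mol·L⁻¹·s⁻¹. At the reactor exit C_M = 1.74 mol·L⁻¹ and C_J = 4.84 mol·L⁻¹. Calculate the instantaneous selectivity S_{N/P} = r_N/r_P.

S_{N/P} = r_N/r_P = (k₁·C_M^2·C_J^0.5)/(k₂) = (k₁/k₂)·C_M^2·C_J^0.5.
= (0.610×1.740^2×4.840^0.5) / (3.37) = 4.063/3.370 = 1.21.

1.21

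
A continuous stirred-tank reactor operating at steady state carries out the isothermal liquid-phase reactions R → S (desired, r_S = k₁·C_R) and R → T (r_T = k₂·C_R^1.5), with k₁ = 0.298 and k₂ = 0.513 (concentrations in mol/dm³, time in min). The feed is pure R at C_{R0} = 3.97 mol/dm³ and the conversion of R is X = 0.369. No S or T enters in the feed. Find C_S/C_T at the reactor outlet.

0.367

Exit C_R = C_{R0}(1−X) = 3.97×0.631 = 2.505 mol/dm³.
Rates in a CSTR are evaluated at the outlet concentration: r_S = 0.298×2.505 = 0.7465, r_T = 0.513×2.505^1.5 = 2.034.
Overall selectivity = C_S/C_T = r_Sτ/(r_Tτ) = r_S/r_T = 0.367.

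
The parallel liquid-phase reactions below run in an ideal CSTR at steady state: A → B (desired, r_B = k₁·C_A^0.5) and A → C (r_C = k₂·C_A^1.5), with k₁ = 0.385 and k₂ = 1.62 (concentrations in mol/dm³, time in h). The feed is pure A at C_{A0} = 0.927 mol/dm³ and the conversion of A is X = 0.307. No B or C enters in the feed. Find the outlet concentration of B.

Exit C_A = C_{A0}(1−X) = 0.927×0.693 = 0.6424 mol/dm³.
Rates in a CSTR are evaluated at the outlet concentration: r_B = 0.385×0.6424^0.5 = 0.3086, r_C = 1.62×0.6424^1.5 = 0.8341.
Fraction of consumed A going to B: r_B/(r_B+r_C) = 0.2700.
C_B = 0.2700·C_{A0}·X = 0.2700×0.927×0.307 = 0.0769 mol/dm³.

0.0769 mol/dm³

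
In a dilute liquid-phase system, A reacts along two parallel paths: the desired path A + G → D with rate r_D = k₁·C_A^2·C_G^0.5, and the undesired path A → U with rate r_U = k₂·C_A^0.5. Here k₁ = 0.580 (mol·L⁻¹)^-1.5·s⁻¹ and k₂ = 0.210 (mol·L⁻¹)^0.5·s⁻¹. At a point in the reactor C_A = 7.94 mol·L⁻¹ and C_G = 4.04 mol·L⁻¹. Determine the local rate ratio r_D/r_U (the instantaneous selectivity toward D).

124

S_{D/U} = r_D/r_U = (k₁·C_A^2·C_G^0.5)/(k₂·C_A^0.5) = (k₁/k₂)·C_A^1.5·C_G^0.5.
= (0.580×7.940^2×4.040^0.5) / (0.210×7.940^0.5) = 73.50/0.5917 = 124.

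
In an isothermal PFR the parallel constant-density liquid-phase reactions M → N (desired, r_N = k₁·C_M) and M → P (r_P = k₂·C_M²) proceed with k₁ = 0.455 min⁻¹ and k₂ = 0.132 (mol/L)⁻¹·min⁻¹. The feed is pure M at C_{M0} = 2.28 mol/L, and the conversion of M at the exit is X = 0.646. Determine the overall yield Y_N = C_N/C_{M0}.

0.449

C_M = C_{M0}(1−X) = 0.8071 mol/L.
Along a PFR/batch, dC_N/dC_M = −r_N/(r_N+r_P) = −k₁/(k₁+k₂·C_M).
Integrating from C_{M0} to C_M: C_N = (0.455/0.132)·ln[(0.455+0.132·2.28)/(0.455+0.132·0.807)] = 3.447·ln(0.7560/0.5615) = 1.025 mol/L.
Y_N = C_N/C_{M0} = 1.025/2.28 = 0.449.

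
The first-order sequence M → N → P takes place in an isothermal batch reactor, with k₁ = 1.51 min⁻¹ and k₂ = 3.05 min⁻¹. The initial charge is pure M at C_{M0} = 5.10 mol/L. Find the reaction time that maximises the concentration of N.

0.457 min

Setting dC_N/dt = 0 gives t_opt = ln(k₂/k₁)/(k₂−k₁).
= ln(3.05/1.51)/(3.05−1.51) = ln(2.020)/1.540 = 0.7030/1.540 = 0.457 min.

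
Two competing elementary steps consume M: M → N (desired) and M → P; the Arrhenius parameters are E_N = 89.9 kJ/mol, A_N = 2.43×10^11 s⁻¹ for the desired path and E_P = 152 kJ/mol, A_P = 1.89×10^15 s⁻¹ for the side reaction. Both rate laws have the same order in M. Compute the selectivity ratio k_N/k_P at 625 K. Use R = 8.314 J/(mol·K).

k_N/k_P = (A_N/A_P)·exp[−(E_N−E_P)/(RT)] = (A_N/A_P)·exp[(E_P−E_N)/(RT)].
(E_P−E_N)/(RT) = (152−89.9)×10³/(8.314×625) = 62100/5196 = 11.95.
k_N/k_P = (2.43×10^11/1.89×10^15)·exp(11.95) = 1.286×10^-4 × 1.550×10^5 = 19.9.

19.9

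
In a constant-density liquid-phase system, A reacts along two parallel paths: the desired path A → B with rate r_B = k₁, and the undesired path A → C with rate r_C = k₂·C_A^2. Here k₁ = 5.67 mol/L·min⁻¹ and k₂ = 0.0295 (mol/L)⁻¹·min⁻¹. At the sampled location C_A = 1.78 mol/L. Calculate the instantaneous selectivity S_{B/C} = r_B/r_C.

60.7

S_{B/C} = r_B/r_C = (k₁)/(k₂·C_A^2) = (k₁/k₂)·C_A^-2.
= (5.67) / (0.0295×1.780^2) = 5.670/0.09347 = 60.7.
The undesired path is higher order in A, so low C_A (CSTR or dilute feed) favours B.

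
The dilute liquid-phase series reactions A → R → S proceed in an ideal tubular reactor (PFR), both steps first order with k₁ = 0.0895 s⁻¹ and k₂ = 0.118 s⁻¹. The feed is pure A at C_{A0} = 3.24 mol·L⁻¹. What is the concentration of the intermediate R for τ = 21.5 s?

Solving the coupled first-order balances gives C_R(τ) = [k₁/(k₂−k₁)]·C_{A0}·(e^(−k₁τ) − e^(−k₂τ)).
e^(−k₁τ) = e^(−0.0895×21.5) = e^(−1.924) = 0.1460; e^(−k₂τ) = e^(−2.537) = 0.07910.
C_R = 0.0895×3.24/(0.118−0.0895) × (0.1460−0.07910) = 10.17×0.06688 = 0.6805 mol·L⁻¹.

0.681 mol·L⁻¹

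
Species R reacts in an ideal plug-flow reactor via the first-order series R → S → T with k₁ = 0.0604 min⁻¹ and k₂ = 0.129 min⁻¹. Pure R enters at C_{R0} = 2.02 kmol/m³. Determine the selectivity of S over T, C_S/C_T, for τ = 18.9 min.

0.429

Solving the coupled first-order balances gives C_S(τ) = [k₁/(k₂−k₁)]·C_{R0}·(e^(−k₁τ) − e^(−k₂τ)).
e^(−k₁τ) = e^(−0.0604×18.9) = e^(−1.142) = 0.3193; e^(−k₂τ) = e^(−2.438) = 0.08733.
C_S = 0.0604×2.02/(0.129−0.0604) × (0.3193−0.08733) = 1.779×0.2320 = 0.4126 kmol/m³.
C_R = C_{R0}e^(−k₁τ) = 0.6450 kmol/m³, so C_T = C_{R0}−C_R−C_S = 0.9624 kmol/m³; C_S/C_T = 0.429.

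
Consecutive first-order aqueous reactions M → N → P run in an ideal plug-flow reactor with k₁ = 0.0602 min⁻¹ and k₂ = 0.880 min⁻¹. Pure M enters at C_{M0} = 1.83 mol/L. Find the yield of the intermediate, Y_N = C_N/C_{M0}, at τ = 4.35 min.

0.0549

For first-order series with pure M initially, C_N(τ) = k₁C_{M0}/(k₂−k₁)·(e^(−k₁τ) − e^(−k₂τ)).
e^(−k₁τ) = e^(−0.0602×4.35) = e^(−0.2619) = 0.7696; e^(−k₂τ) = e^(−3.828) = 0.02175.
C_N = 0.0602×1.83/(0.880−0.0602) × (0.7696−0.02175) = 0.1344×0.7479 = 0.1005 mol/L.
Y_N = C_N/C_{M0} = 0.1005/1.83 = 0.0549.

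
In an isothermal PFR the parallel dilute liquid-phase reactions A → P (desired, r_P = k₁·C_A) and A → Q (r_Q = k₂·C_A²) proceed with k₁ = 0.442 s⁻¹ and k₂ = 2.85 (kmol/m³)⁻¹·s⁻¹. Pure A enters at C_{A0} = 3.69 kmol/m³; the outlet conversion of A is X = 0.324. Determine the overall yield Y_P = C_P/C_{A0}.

C_A = C_{A0}(1−X) = 2.494 kmol/m³.
Along a PFR/batch, dC_P/dC_A = −r_P/(r_P+r_Q) = −k₁/(k₁+k₂·C_A).
Integrating from C_{A0} to C_A: C_P = (0.442/2.85)·ln[(0.442+2.85·3.69)/(0.442+2.85·2.49)] = 0.1551·ln(10.96/7.551) = 0.05776 kmol/m³.
Y_P = C_P/C_{A0} = 0.05776/3.69 = 0.0157.

0.0157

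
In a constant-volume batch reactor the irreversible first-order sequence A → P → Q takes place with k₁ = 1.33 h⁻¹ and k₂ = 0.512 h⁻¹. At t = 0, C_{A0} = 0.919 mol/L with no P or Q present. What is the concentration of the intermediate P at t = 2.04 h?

0.427 mol/L

Solving the coupled first-order balances gives C_P(t) = [k₁/(k₂−k₁)]·C_{A0}·(e^(−k₁t) − e^(−k₂t)).
e^(−k₁t) = e^(−1.33×2.04) = e^(−2.713) = 0.06632; e^(−k₂t) = e^(−1.044) = 0.3519.
C_P = 1.33×0.919/(0.512−1.33) × (0.06632−0.3519) = (-1.494)×(-0.2856) = 0.4267 mol/L.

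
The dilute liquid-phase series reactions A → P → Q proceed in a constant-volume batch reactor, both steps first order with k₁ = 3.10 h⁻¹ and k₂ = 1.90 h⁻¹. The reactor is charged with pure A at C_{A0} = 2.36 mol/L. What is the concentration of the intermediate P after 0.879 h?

0.748 mol/L

The intermediate concentration in a first-order A→B→C sequence is C_P = k₁C_{A0}(e^(−k₁t) − e^(−k₂t))/(k₂−k₁).
e^(−k₁t) = e^(−3.10×0.879) = e^(−2.725) = 0.06555; e^(−k₂t) = e^(−1.670) = 0.1882.
C_P = 3.10×2.36/(1.90−3.10) × (0.06555−0.1882) = (-6.097)×(-0.1227) = 0.7479 mol/L.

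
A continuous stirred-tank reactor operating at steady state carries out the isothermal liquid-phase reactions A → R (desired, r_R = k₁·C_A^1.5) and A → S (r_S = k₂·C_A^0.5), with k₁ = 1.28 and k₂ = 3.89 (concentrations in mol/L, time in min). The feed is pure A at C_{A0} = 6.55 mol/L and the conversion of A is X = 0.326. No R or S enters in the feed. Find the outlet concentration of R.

Exit C_A = C_{A0}(1−X) = 6.55×0.674 = 4.415 mol/L.
A CSTR operates uniformly at the exit composition, giving r_R = 11.87 and r_S = 8.173 (each k·C_A^n at C_A = 4.415).
Fraction of consumed A going to R: r_R/(r_R+r_S) = 0.5923.
C_R = 0.5923·C_{A0}·X = 0.5923×6.55×0.326 = 1.26 mol/L.

1.26 mol/L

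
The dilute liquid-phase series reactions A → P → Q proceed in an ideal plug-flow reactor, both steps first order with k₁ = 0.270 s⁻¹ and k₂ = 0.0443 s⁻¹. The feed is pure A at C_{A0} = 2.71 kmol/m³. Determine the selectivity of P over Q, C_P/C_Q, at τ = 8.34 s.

3.61

The intermediate concentration in a first-order A→B→C sequence is C_P = k₁C_{A0}(e^(−k₁τ) − e^(−k₂τ))/(k₂−k₁).
e^(−k₁τ) = e^(−0.270×8.34) = e^(−2.252) = 0.1052; e^(−k₂τ) = e^(−0.3695) = 0.6911.
C_P = 0.270×2.71/(0.0443−0.270) × (0.1052−0.6911) = (-3.242)×(-0.5859) = 1.899 kmol/m³.
C_A = C_{A0}e^(−k₁τ) = 0.2851 kmol/m³, so C_Q = C_{A0}−C_A−C_P = 0.5255 kmol/m³; C_P/C_Q = 3.61.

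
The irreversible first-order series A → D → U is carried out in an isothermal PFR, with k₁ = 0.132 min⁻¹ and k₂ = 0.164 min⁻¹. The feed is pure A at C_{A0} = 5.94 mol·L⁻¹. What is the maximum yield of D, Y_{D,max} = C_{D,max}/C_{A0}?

0.329

For a first-order series the maximum intermediate yield is C_{D,max}/C_{A0} = (k₁/k₂)^[k₂/(k₂−k₁)].
= (0.132/0.164)^(0.164/(0.164−0.132)) = (0.8049)^(5.125) = 0.3288.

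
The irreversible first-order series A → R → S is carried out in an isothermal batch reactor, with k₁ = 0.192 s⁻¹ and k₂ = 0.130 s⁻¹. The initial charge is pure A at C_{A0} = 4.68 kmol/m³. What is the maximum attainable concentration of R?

At the optimum, C_{R,max}/C_{A0} = (k₁/k₂)^[k₂/(k₂−k₁)].
= (0.192/0.130)^(0.130/(0.130−0.192)) = (1.477)^(-2.097) = 0.4415.
C_{R,max} = 0.4415×4.68 = 2.07 kmol/m³.

2.07 kmol/m³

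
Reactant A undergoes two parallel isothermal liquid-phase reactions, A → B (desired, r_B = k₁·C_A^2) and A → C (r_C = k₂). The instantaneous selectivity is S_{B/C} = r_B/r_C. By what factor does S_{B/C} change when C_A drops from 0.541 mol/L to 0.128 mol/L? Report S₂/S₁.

0.0560

S_{B/C} = (k₁/k₂)·C_A^2, so S₂/S₁ = (C_{A,2}/C_{A,1})^2.
= (0.128/0.541)^2 = (0.2366)^2 = 0.0560.
Selectivity toward B falls as C_A falls — high-concentration operation is favoured.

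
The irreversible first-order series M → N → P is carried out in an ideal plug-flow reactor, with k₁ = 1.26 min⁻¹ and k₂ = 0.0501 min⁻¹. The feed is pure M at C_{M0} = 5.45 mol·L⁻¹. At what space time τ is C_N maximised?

2.67 min

The intermediate peaks when r₁ = r₂, i.e. k₁e^(−k₁τ) = k₂e^(−k₂τ), giving τ_opt = ln(k₂/k₁)/(k₂−k₁).
= ln(0.0501/1.26)/(0.0501−1.26) = ln(0.03976)/-1.210 = -3.225/-1.210 = 2.67 min.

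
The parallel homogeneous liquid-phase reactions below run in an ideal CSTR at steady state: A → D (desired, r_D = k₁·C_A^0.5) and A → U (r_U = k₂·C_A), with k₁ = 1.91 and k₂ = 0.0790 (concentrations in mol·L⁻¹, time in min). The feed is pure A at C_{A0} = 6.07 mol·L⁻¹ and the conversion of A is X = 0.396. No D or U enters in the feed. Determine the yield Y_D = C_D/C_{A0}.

Exit C_A = C_{A0}(1−X) = 6.07×0.604 = 3.666 mol·L⁻¹.
In a CSTR the entire volume is at exit conditions, so r_D = 1.91×3.666^0.5 = 3.657 and r_U = 0.0790×3.666 = 0.2896.
Fraction of consumed A going to D: r_D/(r_D+r_U) = 0.9266.
C_D = 0.9266·C_{A0}·X = 0.9266×6.07×0.396 = 2.23 mol·L⁻¹; Y_D = C_D/C_{A0} = 0.367.

0.367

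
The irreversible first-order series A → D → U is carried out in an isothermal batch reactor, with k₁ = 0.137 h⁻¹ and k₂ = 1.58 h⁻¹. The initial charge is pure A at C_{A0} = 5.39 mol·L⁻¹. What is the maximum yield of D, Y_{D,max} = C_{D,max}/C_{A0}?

For a first-order series the maximum intermediate yield is C_{D,max}/C_{A0} = (k₁/k₂)^[k₂/(k₂−k₁)].
= (0.137/1.58)^(1.58/(1.58−0.137)) = (0.08671)^(1.095) = 0.06875.

0.0687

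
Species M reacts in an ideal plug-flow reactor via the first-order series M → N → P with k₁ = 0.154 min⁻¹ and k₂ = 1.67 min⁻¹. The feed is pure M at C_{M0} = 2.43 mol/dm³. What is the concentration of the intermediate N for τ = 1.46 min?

0.176 mol/dm³

Solving the coupled first-order balances gives C_N(τ) = [k₁/(k₂−k₁)]·C_{M0}·(e^(−k₁τ) − e^(−k₂τ)).
e^(−k₁τ) = e^(−0.154×1.46) = e^(−0.2248) = 0.7986; e^(−k₂τ) = e^(−2.438) = 0.08732.
C_N = 0.154×2.43/(1.67−0.154) × (0.7986−0.08732) = 0.2468×0.7113 = 0.1756 mol/dm³.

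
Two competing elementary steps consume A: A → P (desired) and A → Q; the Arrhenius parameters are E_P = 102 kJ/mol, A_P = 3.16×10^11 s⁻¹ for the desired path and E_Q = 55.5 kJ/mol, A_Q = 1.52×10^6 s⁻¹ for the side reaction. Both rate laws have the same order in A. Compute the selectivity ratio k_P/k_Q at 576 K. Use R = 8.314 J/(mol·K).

12.6

k_P/k_Q = (A_P/A_Q)·exp[−(E_P−E_Q)/(RT)] = (A_P/A_Q)·exp[(E_Q−E_P)/(RT)].
(E_Q−E_P)/(RT) = (55.5−102)×10³/(8.314×576) = -46500/4789 = -9.710.
k_P/k_Q = (3.16×10^11/1.52×10^6)·exp(-9.710) = 2.079×10^5 × 6.067×10^-5 = 12.6.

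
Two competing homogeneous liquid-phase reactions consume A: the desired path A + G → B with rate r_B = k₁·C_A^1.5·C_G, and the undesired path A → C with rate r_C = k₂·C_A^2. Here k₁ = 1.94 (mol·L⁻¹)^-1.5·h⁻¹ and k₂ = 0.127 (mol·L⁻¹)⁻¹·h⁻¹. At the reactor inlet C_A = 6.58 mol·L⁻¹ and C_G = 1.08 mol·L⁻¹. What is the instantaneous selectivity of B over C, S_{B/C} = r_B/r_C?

6.43

S_{B/C} = r_B/r_C = (k₁·C_A^1.5·C_G)/(k₂·C_A^2) = (k₁/k₂)·C_A^-0.5·C_G.
= (1.94×6.580^1.5×1.080) / (0.127×6.580^2) = 35.36/5.499 = 6.43.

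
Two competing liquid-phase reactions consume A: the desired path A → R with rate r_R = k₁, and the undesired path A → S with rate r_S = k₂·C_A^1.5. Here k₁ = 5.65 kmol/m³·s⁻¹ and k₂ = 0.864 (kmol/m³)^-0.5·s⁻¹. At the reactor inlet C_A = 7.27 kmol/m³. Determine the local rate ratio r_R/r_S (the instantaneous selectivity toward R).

S_{R/S} = r_R/r_S = (k₁)/(k₂·C_A^1.5) = (k₁/k₂)·C_A^-1.5.
= (5.65) / (0.864×7.270^1.5) = 5.650/16.94 = 0.334.
The undesired path is higher order in A, so low C_A (CSTR or dilute feed) favours R.

0.334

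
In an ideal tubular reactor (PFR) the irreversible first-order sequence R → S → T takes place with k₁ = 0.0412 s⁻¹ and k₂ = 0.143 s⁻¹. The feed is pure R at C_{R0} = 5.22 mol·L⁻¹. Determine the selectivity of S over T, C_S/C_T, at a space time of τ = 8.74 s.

Solving the coupled first-order balances gives C_S(τ) = [k₁/(k₂−k₁)]·C_{R0}·(e^(−k₁τ) − e^(−k₂τ)).
e^(−k₁τ) = e^(−0.0412×8.74) = e^(−0.3601) = 0.6976; e^(−k₂τ) = e^(−1.250) = 0.2866.
C_S = 0.0412×5.22/(0.143−0.0412) × (0.6976−0.2866) = 2.113×0.4111 = 0.8684 mol·L⁻¹.
C_R = C_{R0}e^(−k₁τ) = 3.642 mol·L⁻¹, so C_T = C_{R0}−C_R−C_S = 0.7100 mol·L⁻¹; C_S/C_T = 1.22.

1.22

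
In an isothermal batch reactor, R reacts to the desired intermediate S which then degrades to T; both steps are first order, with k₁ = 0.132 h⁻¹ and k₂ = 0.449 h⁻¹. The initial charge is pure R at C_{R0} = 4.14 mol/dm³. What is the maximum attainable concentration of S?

0.731 mol/dm³

At the optimum, C_{S,max}/C_{R0} = (k₁/k₂)^[k₂/(k₂−k₁)].
= (0.132/0.449)^(0.449/(0.449−0.132)) = (0.2940)^(1.416) = 0.1766.
C_{S,max} = 0.1766×4.14 = 0.731 mol/dm³.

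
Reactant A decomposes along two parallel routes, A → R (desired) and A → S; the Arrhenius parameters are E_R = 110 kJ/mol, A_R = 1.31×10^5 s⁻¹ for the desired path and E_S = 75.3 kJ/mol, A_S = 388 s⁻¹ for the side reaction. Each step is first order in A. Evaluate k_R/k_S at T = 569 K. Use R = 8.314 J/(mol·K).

0.220

Since both paths have the same order in A, the concentration cancels and S_{R/S} = k_R/k_S = (A_R/A_S)·exp[(E_S−E_R)/(RT)].
(E_S−E_R)/(RT) = (75.3−110)×10³/(8.314×569) = -34700/4731 = -7.335.
k_R/k_S = (1.31×10^5/388)·exp(-7.335) = 337.6 × 6.522×10^-4 = 0.220.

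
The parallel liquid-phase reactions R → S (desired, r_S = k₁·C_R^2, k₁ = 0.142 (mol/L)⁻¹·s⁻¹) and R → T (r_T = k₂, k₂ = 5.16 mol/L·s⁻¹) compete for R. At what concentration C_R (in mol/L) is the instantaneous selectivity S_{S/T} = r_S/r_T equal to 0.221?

2.83 mol/L

S_{S/T} = (k₁/k₂)·C_R^2 ⇒ C_R = (S·k₂/k₁)^(0.5).
= (0.221×5.16/0.142)^(0.5) = (8.031)^(0.5) = 2.83 mol/L.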